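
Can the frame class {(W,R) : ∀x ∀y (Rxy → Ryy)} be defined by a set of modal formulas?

Yes: it is shift-reflexivity, defined by the T□ schema □(□p → p).
Suppose □(□p→p) is valid. Take Rxy and set V(p)={w : Ryw}. Then at y, □p holds; since □(□p→p) at x, □p→p at y, so p at y, i.e. Ryy.

Definable; □(□p → p) defines it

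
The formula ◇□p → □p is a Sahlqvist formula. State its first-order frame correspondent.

Equivalently (dual form): ◇p → □◇p.
Suppose ◇p→□◇p is valid. Take Rxy, Rxz and set V(p)={y}. Then ◇p at x, so □◇p at x, so ◇p at z, so some w with Rzw has p; w=y, i.e. Rzy. By symmetry of the argument, Ryz.
Conversely, on a frame with the Euclidean property the schema holds at every world under every valuation.
So the correspondent is the Euclidean property.

the Euclidean property: ∀x ∀y ∀z (Rxy ∧ Rxz → Ryz)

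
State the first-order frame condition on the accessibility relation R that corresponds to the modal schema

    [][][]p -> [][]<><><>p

This is a Sahlqvist (Geach-type) schema ◇^0□^3p → □^2◇^3p.
Minimal-valuation argument: fix x; take any y with xR^0y and any z with xR^2z. Set V(p) to the set of worlds R-reachable from y in exactly 3 steps. Then □^3p holds at y, so the antecedent holds at x; validity forces ◇^3p at z, giving a w with zR^3w and yR^3w.
First-order correspondent: forall x forall z (x R^2 z -> exists w (x R^3 w & z R^3 w)).

forall x forall z (x R^2 z -> exists w (x R^3 w & z R^3 w))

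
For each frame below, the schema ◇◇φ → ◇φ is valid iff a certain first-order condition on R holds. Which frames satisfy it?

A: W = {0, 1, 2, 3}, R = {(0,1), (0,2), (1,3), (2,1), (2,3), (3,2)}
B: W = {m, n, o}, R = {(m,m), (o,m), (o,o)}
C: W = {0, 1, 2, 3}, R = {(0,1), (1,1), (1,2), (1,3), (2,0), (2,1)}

B

The schema corresponds to transitivity: ∀x ∀y ∀z (Rxy ∧ Ryz → Rxz).
A: fails — R32 and R23 but not R33.
B: holds.
C: fails — R12 and R20 but not R10.
Valid on: B.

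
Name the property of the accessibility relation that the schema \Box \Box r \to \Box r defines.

This schema is the C4 axiom.
Its frame correspondent is density — \forall x \forall y (Rxy \to \exists z (Rxz \wedge Rzy)).

density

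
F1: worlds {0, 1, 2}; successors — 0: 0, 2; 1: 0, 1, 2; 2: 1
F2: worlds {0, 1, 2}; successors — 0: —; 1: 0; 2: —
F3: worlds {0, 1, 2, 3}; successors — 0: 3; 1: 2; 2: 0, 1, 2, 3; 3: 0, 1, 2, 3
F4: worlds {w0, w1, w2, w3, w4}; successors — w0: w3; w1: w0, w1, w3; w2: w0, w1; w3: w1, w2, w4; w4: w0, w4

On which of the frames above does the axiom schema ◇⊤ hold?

The schema corresponds to seriality: ∀x ∃y Rxy.
F1: ✓.
F2: fails — world 0 has no successor.
F3: ✓.
F4: ✓.
Valid on: F1, F3, F4.

F1, F3, F4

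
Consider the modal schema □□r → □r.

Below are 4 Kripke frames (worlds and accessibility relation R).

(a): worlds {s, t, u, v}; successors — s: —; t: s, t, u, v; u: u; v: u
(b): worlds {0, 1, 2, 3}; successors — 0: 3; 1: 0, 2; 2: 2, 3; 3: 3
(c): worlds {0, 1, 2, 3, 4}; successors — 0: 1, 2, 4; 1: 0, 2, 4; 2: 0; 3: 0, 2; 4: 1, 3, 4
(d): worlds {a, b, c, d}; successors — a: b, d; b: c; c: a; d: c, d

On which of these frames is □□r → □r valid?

This is the axiom for density; its first-order frame correspondent is ∀x ∀y (Rxy → ∃z (Rxz ∧ Rzy)).
(a): condition met.
(b): fails — R10 but no z with R1z and Rz0.
(c): fails — R20 but no z with R2z and Rz0.
(d): fails — Rbc but no z with Rbz and Rzc.

(a)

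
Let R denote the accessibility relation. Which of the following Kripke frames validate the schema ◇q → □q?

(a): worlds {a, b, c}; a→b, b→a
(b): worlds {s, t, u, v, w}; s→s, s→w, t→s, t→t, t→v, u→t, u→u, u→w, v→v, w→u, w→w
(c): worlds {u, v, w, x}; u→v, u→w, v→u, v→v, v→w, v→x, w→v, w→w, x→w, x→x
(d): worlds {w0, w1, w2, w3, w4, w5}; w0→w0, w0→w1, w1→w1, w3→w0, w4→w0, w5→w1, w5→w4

(a)

Frame correspondent (Sahlqvist): ∀x ∀y ∀z (Rxy ∧ Rxz → y = z) — i.e. partial functionality.
(a): satisfies the condition.
(b): fails — s sees both s and w.
(c): fails — u sees both v and w.
(d): fails — w0 sees both w0 and w1.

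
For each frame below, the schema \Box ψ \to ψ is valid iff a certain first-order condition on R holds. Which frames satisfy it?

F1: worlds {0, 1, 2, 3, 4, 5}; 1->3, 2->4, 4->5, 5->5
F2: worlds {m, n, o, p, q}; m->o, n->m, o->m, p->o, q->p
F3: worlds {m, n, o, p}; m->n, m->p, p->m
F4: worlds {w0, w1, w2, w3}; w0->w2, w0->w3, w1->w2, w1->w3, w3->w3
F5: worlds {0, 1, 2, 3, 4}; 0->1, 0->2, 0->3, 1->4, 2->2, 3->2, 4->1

none

The schema corresponds to reflexivity: \forall x Rxx.
F1: fails — world 0 does not see itself.
F2: fails — world m does not see itself.
F3: fails — world m does not see itself.
F4: fails — world w0 does not see itself.
F5: fails — world 0 does not see itself.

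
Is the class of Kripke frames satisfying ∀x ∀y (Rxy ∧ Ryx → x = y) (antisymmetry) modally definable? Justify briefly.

Not definable by any modal formula

Modal frame validity is preserved under surjective bounded morphisms.
The 8-cycle (worlds s,t,u,v,w,x,y,z with s→t→u→v→w→x→y→z→s) is antisymmetric. Sending even-indexed worlds to a and odd-indexed worlds to b is a surjective bounded morphism onto the two-world frame with a↔b, which is not antisymmetric.
Hence antisymmetry is not modally definable.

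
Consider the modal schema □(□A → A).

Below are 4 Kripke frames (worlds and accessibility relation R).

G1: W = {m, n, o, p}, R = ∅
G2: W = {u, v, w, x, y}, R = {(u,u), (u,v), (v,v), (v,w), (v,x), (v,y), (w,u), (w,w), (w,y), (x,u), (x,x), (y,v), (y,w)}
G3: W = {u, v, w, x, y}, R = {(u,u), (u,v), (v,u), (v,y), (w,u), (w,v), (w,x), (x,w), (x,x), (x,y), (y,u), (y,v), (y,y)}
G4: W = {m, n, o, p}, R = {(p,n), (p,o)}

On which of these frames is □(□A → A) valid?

The schema corresponds to shift-reflexivity: ∀x ∀y (Rxy → Ryy).
G1: satisfies the condition.
G2: fails — Rwy but not Ryy.
G3: fails — Ruv but not Rvv.
G4: fails — Rpn but not Rnn.

G1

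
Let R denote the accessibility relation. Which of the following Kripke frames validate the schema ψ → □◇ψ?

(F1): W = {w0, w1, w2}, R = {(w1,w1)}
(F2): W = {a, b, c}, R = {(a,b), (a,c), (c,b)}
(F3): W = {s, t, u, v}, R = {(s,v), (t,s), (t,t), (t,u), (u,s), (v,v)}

This is the axiom for symmetry; its first-order frame correspondent is ∀x ∀y (Rxy → Ryx).
(F1): condition met.
(F2): fails — Rac but not Rca.
(F3): fails — Rus but not Rsu.

(F1)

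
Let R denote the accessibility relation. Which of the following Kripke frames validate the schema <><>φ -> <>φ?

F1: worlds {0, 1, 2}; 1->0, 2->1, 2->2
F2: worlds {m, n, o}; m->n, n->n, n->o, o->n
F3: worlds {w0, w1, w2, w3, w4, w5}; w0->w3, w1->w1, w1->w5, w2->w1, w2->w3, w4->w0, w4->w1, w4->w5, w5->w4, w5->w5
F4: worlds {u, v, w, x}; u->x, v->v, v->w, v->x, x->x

F4

The schema corresponds to transitivity: forall x forall y forall z (Rxy & Ryz -> Rxz).
F1: fails — R21 and R10 but not R20.
F2: fails — Ron and Rno but not Roo.
F3: fails — Rw1w5 and Rw5w4 but not Rw1w4.
F4: condition met.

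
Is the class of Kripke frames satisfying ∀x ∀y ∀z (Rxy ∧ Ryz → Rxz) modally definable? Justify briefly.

This is a Sahlqvist condition; the 4 axiom □p → □□p defines it.
Suppose □p→□□p is valid. Take Rxy, Ryz and set V(p)={w : Rxw}. Then □p at x, so □□p at x, so □p at y, so p at z, i.e. Rxz.

Yes — defined by □p → □□p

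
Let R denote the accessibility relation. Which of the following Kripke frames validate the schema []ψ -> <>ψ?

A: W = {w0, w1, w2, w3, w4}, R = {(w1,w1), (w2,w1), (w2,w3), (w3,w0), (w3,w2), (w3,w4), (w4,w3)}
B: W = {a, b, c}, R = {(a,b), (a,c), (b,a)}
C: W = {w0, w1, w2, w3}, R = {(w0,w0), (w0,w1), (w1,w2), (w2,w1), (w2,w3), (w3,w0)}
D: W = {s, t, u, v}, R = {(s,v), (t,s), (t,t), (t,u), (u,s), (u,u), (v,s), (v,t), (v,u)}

C, D

This is the axiom for seriality; its first-order frame correspondent is forall x exists y Rxy.
A: fails — world w0 has no successor.
B: fails — world c has no successor.
C: holds.
D: holds.
Valid on: C, D.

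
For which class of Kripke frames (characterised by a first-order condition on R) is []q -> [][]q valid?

Suppose □q→□□q is valid. Take Rxy, Ryz and set V(q)={w : Rxw}. Then □q at x, so □□q at x, so □q at y, so q at z, i.e. Rxz.

Transitivity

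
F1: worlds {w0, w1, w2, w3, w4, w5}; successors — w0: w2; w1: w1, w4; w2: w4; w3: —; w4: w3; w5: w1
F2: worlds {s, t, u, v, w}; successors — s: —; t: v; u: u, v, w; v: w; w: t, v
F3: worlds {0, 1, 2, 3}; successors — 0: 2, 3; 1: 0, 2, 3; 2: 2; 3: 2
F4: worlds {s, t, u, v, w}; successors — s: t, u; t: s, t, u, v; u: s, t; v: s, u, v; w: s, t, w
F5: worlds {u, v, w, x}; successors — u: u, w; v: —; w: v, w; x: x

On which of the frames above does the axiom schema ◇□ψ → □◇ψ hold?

F3, F4

This is the axiom for convergence; its first-order frame correspondent is ∀x ∀y ∀z (Rxy ∧ Rxz → ∃w (Ryw ∧ Rzw)).
F1: fails — Rw1w1 and Rw1w4 but w1 and w4 have no common successor.
F2: fails — Ruv and Ruw but v and w have no common successor.
F3: ✓.
F4: ✓.
F5: fails — Rww and Rwv but w and v have no common successor.
Valid on: F3, F4.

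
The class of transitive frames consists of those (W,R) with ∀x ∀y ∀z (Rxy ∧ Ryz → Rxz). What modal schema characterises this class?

□q → □□q

A defining formula is □q → □□q (the 4 axiom).
Suppose □q→□□q is valid. Take Rxy, Ryz and set V(q)={w : Rxw}. Then □q at x, so □□q at x, so □q at y, so q at z, i.e. Rxz.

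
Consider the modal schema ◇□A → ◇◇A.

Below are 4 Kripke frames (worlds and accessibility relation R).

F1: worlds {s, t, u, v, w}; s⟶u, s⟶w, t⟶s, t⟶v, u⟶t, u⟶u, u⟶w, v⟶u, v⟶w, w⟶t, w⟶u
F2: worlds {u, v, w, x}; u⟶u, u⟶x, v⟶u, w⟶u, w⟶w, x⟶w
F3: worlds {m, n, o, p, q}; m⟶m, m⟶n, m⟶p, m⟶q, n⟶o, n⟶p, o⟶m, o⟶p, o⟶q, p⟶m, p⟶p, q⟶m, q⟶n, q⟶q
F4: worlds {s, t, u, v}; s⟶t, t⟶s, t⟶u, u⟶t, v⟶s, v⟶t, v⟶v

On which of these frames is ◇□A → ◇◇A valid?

The schema corresponds to a generalized confluence (Geach) condition: ∀x ∀y (xRy → ∃w (yRw ∧ xR²w)).
F1: holds.
F2: holds.
F3: holds.
F4: holds.

F1, F2, F3, F4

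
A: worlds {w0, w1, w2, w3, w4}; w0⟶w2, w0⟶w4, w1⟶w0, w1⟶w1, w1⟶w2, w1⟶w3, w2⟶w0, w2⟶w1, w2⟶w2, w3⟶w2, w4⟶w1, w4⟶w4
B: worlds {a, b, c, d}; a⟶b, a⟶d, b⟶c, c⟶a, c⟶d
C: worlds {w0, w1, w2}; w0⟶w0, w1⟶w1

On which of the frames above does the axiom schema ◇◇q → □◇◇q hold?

C

The schema corresponds to a generalized confluence (Geach) condition: ∀x ∀y ∀z ((xR²y ∧ xRz) → ∃w (y = w ∧ zR²w)).
A: fails — w1R²w3, w1Rw0 but no w with w3=w and w0R²w.
B: fails — aR²c, aRb but no w with c=w and bR²w.
C: satisfies the condition.
Valid on: C.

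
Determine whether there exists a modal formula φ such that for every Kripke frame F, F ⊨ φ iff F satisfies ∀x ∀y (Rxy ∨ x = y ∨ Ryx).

If a class were modally definable it would be closed under disjoint unions (Goldblatt–Thomason).
Take 4 disjoint single-world reflexive frames: each is trivially connected, but their disjoint union has 4 worlds with no edge between distinct components, so it is not connected.
So the class is not modally definable.

No — not modally definable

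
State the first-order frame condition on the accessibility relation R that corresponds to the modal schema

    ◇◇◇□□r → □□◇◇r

This is a Sahlqvist (Geach-type) schema ◇^3□^2r → □^2◇^2r.
Minimal-valuation argument: fix x; take any y with xR^3y and any z with xR^2z. Set V(r) to the set of worlds R-reachable from y in exactly 2 steps. Then □^2r holds at y, so the antecedent holds at x; validity forces ◇^2r at z, giving a w with zR^2w and yR^2w.
First-order correspondent: ∀x ∀y ∀z ((xR³y ∧ xR²z) → ∃w (yR²w ∧ zR²w)).

∀x ∀y ∀z ((xR³y ∧ xR²z) → ∃w (yR²w ∧ zR²w))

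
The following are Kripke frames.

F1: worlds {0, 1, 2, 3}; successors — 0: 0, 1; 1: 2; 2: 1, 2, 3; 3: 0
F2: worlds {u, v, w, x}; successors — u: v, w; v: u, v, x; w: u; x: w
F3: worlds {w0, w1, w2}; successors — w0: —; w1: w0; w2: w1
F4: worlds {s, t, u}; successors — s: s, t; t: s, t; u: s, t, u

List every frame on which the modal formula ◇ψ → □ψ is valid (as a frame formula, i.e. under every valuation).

The schema corresponds to partial functionality: ∀x ∀y ∀z (Rxy ∧ Rxz → y = z).
F1: fails — 0 sees both 0 and 1.
F2: fails — u sees both v and w.
F3: satisfies the condition.
F4: fails — s sees both s and t.

F3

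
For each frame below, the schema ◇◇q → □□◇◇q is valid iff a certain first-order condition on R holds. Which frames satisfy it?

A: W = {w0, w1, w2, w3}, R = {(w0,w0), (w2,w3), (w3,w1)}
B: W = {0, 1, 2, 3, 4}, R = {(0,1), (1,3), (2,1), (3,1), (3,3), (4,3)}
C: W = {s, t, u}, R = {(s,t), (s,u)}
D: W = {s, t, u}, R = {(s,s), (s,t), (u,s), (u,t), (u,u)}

Frame correspondent (Sahlqvist): ∀x ∀y ∀z ((xR²y ∧ xR²z) → ∃w (y = w ∧ zR²w)) — i.e. a generalized confluence (Geach) condition.
A: fails — w2R²w1, w2R²w1 but no w with w1=w and w1R²w.
B: ✓.
C: ✓.
D: fails — sR²s, sR²t but no w with s=w and tR²w.

B, C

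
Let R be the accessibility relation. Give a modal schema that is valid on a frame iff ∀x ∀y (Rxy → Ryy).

The condition is shift-reflexivity. The T□ schema □(□p → p) defines it.
Suppose □(□p→p) is valid. Take Rxy and set V(p)={w : Ryw}. Then at y, □p holds; since □(□p→p) at x, □p→p at y, so p at y, i.e. Ryy.

□(□p → p)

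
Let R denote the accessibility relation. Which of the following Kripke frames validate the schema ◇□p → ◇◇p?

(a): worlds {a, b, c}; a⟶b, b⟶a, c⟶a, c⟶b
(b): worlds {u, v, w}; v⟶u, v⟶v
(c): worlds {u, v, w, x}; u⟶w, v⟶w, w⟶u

(a), (c)

This is the axiom for a generalized confluence (Geach) condition; its first-order frame correspondent is ∀x ∀y (xRy → ∃w (yRw ∧ xR²w)).
(a): condition met.
(b): fails — vRu but no t with uRt and vR²t.
(c): condition met.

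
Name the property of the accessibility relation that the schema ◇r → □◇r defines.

the Euclidean property: ∀x ∀y ∀z (Rxy ∧ Rxz → Ryz)

Suppose ◇r→□◇r is valid. Take Rxy, Rxz and set V(r)={y}. Then ◇r at x, so □◇r at x, so ◇r at z, so some w with Rzw has r; w=y, i.e. Rzy. By symmetry of the argument, Ryz.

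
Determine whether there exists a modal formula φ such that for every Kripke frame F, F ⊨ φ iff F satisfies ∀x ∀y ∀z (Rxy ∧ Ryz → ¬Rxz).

No — not modally definable

Modal frame validity is preserved under surjective bounded morphisms.
The 3-cycle (worlds s,t,u with s→t→u→s) is intransitive. Mapping every world to a single reflexive point • is a surjective bounded morphism; the reflexive point is not intransitive (R••∧R•• but R••).
So no modal formula (or set of formulas) defines exactly the intransitive frames.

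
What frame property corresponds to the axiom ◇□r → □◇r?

Suppose ◇□r→□◇r is valid. Take Rxy, Rxz and set V(r)={w : Ryw}. Then □r at y so ◇□r at x, so □◇r at x, so ◇r at z, giving w with Rzw and Ryw.

convergence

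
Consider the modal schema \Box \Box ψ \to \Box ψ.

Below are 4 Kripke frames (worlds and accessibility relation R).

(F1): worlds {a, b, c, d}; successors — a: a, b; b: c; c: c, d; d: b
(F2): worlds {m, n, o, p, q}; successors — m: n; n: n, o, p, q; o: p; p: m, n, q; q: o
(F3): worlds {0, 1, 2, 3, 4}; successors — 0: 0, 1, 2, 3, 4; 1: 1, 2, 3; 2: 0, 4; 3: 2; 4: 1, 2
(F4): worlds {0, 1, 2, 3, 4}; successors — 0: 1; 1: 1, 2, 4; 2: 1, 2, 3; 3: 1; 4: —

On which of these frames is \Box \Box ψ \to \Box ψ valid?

(F4)

The schema corresponds to density: \forall x \forall y (Rxy \to \exists z (Rxz \wedge Rzy)).
(F1): fails — Rdb but no z with Rdz and Rzb.
(F2): fails — Rop but no z with Roz and Rzp.
(F3): fails — R32 but no z with R3z and Rz2.
(F4): satisfies the condition.
Valid on: (F4).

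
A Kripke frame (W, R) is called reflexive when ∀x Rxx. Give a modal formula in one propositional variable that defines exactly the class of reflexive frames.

This is reflexivity; the standard corresponding axiom is T: □q → q.

□q → q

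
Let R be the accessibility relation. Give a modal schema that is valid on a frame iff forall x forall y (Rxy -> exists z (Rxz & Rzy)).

The condition is density. The C4 schema □□s → □s defines it.

□□s → □s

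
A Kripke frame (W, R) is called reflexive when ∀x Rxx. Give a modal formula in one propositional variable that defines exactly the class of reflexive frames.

□ψ → ψ

This is reflexivity; the standard corresponding axiom is T: □ψ → ψ.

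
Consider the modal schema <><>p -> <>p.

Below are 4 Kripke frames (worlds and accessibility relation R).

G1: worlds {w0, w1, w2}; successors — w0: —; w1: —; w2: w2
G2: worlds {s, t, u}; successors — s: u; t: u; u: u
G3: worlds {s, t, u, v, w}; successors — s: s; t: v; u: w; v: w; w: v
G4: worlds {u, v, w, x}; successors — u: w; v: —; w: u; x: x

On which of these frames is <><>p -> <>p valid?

G1, G2

Frame correspondent (Sahlqvist): forall x forall y forall z (Rxy & Ryz -> Rxz) — i.e. transitivity.
G1: holds.
G2: holds.
G3: fails — Rtv and Rvw but not Rtw.
G4: fails — Rwu and Ruw but not Rww.
Valid on: G1, G2.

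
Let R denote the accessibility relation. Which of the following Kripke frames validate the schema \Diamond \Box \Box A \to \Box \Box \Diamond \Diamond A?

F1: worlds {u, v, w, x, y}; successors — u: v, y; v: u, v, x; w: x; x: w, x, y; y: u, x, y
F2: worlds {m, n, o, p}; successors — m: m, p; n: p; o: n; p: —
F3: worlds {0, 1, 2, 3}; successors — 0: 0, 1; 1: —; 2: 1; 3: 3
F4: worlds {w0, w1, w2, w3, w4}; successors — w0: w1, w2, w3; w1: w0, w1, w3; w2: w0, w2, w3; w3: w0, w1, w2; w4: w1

This is the axiom for a generalized confluence (Geach) condition; its first-order frame correspondent is \forall x \forall y \forall z ((xRy \wedge x R^2 z) \to \exists w (y R^2 w \wedge z R^2 w)).
F1: satisfies the condition.
F2: fails — mRm, mR²p but no w with mR²w and pR²w.
F3: fails — 0R0, 0R²1 but no w with 0R²w and 1R²w.
F4: satisfies the condition.

F1, F4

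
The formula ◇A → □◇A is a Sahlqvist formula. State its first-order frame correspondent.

This is the 5 axiom.
It corresponds to the Euclidean property: ∀x ∀y ∀z (Rxy ∧ Rxz → Ryz).

The Euclidean property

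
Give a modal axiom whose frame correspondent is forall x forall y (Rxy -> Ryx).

The condition is symmetry. The B schema q → □◇q defines it.

q → □◇q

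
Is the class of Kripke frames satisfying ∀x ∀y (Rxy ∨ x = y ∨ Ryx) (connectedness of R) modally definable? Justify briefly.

Any modally definable frame class is closed under disjoint unions.
Take 3 disjoint single-world reflexive frames: each is trivially connected, but their disjoint union has 3 worlds with no edge between distinct components, so it is not connected.
So the class is not modally definable.

No — not modally definable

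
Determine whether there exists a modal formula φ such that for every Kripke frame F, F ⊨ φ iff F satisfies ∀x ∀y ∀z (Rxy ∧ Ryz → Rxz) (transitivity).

Yes: it is transitivity, defined by the 4 schema □p → □□p.

Definable; □p → □□p defines it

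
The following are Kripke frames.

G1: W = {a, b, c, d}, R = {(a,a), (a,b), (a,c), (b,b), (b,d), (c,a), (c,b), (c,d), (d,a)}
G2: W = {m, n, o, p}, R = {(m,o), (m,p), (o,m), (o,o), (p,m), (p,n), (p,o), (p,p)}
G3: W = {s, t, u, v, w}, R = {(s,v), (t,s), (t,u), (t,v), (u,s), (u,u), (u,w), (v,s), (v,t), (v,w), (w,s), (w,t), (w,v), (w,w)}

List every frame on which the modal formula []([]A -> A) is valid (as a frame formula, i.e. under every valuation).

none

This is the axiom for shift-reflexivity; its first-order frame correspondent is forall x forall y (Rxy -> Ryy).
G1: fails — Rcd but not Rdd.
G2: fails — Rom but not Rmm.
G3: fails — Rwt but not Rtt.
Valid on no frame.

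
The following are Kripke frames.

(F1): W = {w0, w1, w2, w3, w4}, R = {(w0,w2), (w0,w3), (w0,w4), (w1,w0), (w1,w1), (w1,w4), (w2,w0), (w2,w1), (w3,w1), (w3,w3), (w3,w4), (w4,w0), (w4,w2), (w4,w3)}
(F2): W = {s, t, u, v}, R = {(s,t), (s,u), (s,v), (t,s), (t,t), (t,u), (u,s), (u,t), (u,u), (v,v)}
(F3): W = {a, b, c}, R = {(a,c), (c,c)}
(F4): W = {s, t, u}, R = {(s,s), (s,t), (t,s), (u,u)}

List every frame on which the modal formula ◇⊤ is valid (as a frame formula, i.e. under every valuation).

This is the axiom for seriality; its first-order frame correspondent is ∀x ∃y Rxy.
(F1): satisfies the condition.
(F2): satisfies the condition.
(F3): fails — world b has no successor.
(F4): satisfies the condition.

(F1), (F2), (F4)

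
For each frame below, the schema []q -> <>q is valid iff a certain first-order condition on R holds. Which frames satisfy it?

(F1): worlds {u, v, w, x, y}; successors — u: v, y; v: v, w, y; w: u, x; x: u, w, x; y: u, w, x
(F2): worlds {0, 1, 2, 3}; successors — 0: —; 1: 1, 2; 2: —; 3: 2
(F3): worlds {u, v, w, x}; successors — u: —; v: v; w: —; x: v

(F1)

This is the axiom for seriality; its first-order frame correspondent is forall x exists y Rxy.
(F1): condition met.
(F2): fails — world 0 has no successor.
(F3): fails — world u has no successor.
Valid on: (F1).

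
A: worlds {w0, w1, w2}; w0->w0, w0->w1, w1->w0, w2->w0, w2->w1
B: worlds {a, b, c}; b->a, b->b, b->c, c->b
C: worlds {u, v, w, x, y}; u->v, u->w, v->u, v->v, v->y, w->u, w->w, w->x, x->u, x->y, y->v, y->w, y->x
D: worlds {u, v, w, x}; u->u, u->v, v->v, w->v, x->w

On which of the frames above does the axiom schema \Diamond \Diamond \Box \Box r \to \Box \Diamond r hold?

A, D

This is the axiom for a generalized confluence (Geach) condition; its first-order frame correspondent is \forall x \forall y \forall z ((x R^2 y \wedge xRz) \to \exists w (y R^2 w \wedge zRw)).
A: condition met.
B: fails — bR²a, bRa but no w with aR²w and aRw.
C: fails — wR²x, wRx but no t with xR²t and xRt.
D: condition met.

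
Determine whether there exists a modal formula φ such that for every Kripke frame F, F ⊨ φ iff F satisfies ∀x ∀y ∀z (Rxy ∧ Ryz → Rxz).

Definable; □r → □□r defines it

The condition is transitivity. A defining modal formula is □r → □□r.
Suppose □r→□□r is valid. Take Rxy, Ryz and set V(r)={w : Rxw}. Then □r at x, so □□r at x, so □r at y, so r at z, i.e. Rxz.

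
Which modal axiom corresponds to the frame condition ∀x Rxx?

This is reflexivity; the standard corresponding axiom is T: □q → q.
Suppose □q→q is valid. At any x set V(q)={w : Rxw}. Then □q holds at x, so q holds at x, i.e. Rxx.

□q → q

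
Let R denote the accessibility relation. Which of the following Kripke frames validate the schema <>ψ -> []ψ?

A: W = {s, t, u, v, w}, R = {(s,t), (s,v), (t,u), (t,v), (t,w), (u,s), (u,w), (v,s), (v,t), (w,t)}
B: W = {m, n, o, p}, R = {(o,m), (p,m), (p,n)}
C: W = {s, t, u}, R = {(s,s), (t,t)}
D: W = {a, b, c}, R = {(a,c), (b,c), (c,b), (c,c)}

This is the axiom for partial functionality; its first-order frame correspondent is forall x forall y forall z (Rxy & Rxz -> y = z).
A: fails — s sees both t and v.
B: fails — p sees both m and n.
C: satisfies the condition.
D: fails — c sees both b and c.
Valid on: C.

C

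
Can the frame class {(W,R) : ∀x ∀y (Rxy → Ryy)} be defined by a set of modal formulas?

Yes, by □(□q → q)

This is a Sahlqvist condition; the T□ axiom □(□q → q) defines it.
Suppose □(□q→q) is valid. Take Rxy and set V(q)={w : Ryw}. Then at y, □q holds; since □(□q→q) at x, □q→q at y, so q at y, i.e. Ryy.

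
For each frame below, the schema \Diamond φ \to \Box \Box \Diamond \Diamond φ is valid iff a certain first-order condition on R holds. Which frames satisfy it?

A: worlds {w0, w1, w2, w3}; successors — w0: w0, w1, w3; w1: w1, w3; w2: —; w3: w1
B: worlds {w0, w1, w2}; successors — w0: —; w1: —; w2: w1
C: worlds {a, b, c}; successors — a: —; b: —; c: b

B, C

Frame correspondent (Sahlqvist): \forall x \forall y \forall z ((xRy \wedge x R^2 z) \to \exists w (y = w \wedge z R^2 w)) — i.e. a generalized confluence (Geach) condition.
A: fails — w0Rw0, w0R²w1 but no w with w0=w and w1R²w.
B: holds.
C: holds.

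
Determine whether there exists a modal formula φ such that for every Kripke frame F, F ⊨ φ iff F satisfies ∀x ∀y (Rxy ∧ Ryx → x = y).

No

If a class were modally definable it would be closed under surjective bounded morphisms (Goldblatt–Thomason).
The 4-cycle (worlds a,b,c,d with a→b→c→d→a) is antisymmetric. Sending even-indexed worlds to s and odd-indexed worlds to t is a surjective bounded morphism onto the two-world frame with s↔t, which is not antisymmetric.
Hence antisymmetry is not modally definable.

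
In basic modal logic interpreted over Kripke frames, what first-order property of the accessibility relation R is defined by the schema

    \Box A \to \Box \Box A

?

transitivity

This schema is the 4 axiom.
It corresponds to transitivity: \forall x \forall y \forall z (Rxy \wedge Ryz \to Rxz).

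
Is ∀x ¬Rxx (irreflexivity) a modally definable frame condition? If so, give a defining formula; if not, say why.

Not modally definable

Modal frame validity is preserved under surjective bounded morphisms.
The 4-cycle (worlds a,b,c,d with a→b→c→d→a) is irreflexive, and the map sending every world to a single reflexive point • is a surjective bounded morphism (forth: every edge maps to (•,•); back: every world has a successor). So any modal formula valid on the 4-cycle is also valid on the reflexive point, which is not irreflexive.
Hence irreflexivity is not modally definable.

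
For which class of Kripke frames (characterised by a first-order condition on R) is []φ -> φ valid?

Reflexivity

Suppose □φ→φ is valid. At any x set V(φ)={w : Rxw}. Then □φ holds at x, so φ holds at x, i.e. Rxx.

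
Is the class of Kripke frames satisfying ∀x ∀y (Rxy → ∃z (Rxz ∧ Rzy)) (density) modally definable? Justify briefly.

This is a Sahlqvist condition; the C4 axiom □□q → □q defines it.
Suppose □□q→□q is valid. Take Rxy and set V(q)={w : xR²w}. Then □□q at x, so □q at x, so q at y, i.e. ∃z(Rxz∧Rzy).

Yes — defined by □□q → □q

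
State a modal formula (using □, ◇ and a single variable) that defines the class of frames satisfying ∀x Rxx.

The condition is reflexivity. The T schema □ψ → ψ defines it.
Suppose □ψ→ψ is valid. At any x set V(ψ)={w : Rxw}. Then □ψ holds at x, so ψ holds at x, i.e. Rxx.

□ψ → ψ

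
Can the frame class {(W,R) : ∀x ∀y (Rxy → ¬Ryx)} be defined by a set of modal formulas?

Not modally definable

Any modally definable frame class is closed under surjective bounded morphisms.
The 3-cycle (worlds 0,1,2 with 0→1→2→0) is asymmetric. Mapping every world to a single reflexive point • is a surjective bounded morphism, and the reflexive point is not asymmetric (R•• but asymmetry requires ¬R••).
So no modal formula (or set of formulas) defines exactly the asymmetric frames.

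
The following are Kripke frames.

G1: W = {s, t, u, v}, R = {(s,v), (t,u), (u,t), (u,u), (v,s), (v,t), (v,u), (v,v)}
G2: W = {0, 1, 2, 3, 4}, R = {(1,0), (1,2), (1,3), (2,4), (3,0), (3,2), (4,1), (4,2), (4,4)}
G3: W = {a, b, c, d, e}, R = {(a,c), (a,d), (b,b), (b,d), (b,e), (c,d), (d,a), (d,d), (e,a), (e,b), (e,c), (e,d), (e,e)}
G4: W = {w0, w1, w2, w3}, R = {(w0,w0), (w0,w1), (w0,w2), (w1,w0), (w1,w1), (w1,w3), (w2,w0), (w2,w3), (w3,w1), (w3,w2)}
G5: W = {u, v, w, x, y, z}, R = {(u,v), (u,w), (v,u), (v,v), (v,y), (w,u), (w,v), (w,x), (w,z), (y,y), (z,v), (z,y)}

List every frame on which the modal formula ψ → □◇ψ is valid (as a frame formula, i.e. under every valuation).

G4

This is the axiom for symmetry; its first-order frame correspondent is ∀x ∀y (Rxy → Ryx).
G1: fails — Rvt but not Rtv.
G2: fails — R10 but not R01.
G3: fails — Rcd but not Rdc.
G4: ✓.
G5: fails — Rwx but not Rxw.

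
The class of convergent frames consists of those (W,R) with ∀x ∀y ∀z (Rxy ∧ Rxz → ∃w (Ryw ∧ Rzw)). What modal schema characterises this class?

◇□ψ → □◇ψ

A defining formula is ◇□ψ → □◇ψ (the .2 axiom).
Suppose ◇□ψ→□◇ψ is valid. Take Rxy, Rxz and set V(ψ)={w : Ryw}. Then □ψ at y so ◇□ψ at x, so □◇ψ at x, so ◇ψ at z, giving w with Rzw and Ryw.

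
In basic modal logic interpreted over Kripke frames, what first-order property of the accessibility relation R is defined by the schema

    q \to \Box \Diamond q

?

symmetry

This is the B axiom.
It corresponds to symmetry: \forall x \forall y (Rxy \to Ryx).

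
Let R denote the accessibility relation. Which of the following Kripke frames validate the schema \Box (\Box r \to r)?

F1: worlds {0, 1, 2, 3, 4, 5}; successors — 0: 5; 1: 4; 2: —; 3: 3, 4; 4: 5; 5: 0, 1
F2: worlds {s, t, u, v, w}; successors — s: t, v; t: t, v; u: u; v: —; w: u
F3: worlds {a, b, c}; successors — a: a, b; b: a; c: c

none

This is the axiom for shift-reflexivity; its first-order frame correspondent is \forall x \forall y (Rxy \to Ryy).
F1: fails — R34 but not R44.
F2: fails — Rtv but not Rvv.
F3: fails — Rab but not Rbb.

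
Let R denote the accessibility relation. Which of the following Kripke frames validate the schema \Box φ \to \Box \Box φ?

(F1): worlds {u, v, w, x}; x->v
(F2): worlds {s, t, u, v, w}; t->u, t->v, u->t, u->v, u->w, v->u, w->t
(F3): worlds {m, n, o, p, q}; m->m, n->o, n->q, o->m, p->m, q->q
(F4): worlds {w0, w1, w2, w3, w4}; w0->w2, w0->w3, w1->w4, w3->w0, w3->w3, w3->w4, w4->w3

The schema corresponds to transitivity: \forall x \forall y \forall z (Rxy \wedge Ryz \to Rxz).
(F1): condition met.
(F2): fails — Ruv and Rvu but not Ruu.
(F3): fails — Rno and Rom but not Rnm.
(F4): fails — Rw3w0 and Rw0w2 but not Rw3w2.

(F1)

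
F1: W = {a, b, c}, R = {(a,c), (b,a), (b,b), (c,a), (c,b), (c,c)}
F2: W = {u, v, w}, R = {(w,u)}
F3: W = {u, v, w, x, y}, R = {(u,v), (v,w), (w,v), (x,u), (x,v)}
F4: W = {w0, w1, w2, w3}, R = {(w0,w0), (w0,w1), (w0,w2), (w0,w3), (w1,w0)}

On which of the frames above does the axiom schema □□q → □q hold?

F1, F4

Frame correspondent (Sahlqvist): ∀x ∀y (Rxy → ∃z (Rxz ∧ Rzy)) — i.e. density.
F1: satisfies the condition.
F2: fails — Rwu but no z with Rwz and Rzu.
F3: fails — Ruv but no z with Ruz and Rzv.
F4: satisfies the condition.
Valid on: F1, F4.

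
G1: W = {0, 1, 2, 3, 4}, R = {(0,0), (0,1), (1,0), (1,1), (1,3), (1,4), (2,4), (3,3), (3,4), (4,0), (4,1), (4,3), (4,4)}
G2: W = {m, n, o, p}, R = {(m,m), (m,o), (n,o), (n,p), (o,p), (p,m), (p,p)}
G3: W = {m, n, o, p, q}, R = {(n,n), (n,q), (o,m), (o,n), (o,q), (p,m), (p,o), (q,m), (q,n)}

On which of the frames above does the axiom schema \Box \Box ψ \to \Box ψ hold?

G1

The schema corresponds to density: \forall x \forall y (Rxy \to \exists z (Rxz \wedge Rzy)).
G1: ✓.
G2: fails — Rno but no z with Rnz and Rzo.
G3: fails — Rpo but no z with Rpz and Rzo.
Valid on: G1.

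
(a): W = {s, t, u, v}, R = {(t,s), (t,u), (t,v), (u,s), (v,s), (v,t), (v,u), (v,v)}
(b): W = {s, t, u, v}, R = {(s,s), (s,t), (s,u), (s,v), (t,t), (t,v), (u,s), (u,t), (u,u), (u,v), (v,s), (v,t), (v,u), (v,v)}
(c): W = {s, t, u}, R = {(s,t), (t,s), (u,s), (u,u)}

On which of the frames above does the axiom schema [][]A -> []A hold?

(b)

This is the axiom for density; its first-order frame correspondent is forall x forall y (Rxy -> exists z (Rxz & Rzy)).
(a): fails — Rus but no z with Ruz and Rzs.
(b): holds.
(c): fails — Rts but no z with Rtz and Rzs.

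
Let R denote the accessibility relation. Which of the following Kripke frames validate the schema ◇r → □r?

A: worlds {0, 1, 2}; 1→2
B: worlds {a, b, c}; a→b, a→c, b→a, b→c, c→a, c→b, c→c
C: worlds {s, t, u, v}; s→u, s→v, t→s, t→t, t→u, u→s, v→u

A

The schema corresponds to partial functionality: ∀x ∀y ∀z (Rxy ∧ Rxz → y = z).
A: holds.
B: fails — a sees both b and c.
C: fails — s sees both u and v.
Valid on: A.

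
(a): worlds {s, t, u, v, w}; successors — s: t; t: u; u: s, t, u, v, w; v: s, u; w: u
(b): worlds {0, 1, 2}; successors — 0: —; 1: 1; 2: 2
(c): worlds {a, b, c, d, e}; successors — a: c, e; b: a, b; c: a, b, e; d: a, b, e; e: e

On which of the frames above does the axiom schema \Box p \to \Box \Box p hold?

This is the axiom for transitivity; its first-order frame correspondent is \forall x \forall y \forall z (Rxy \wedge Ryz \to Rxz).
(a): fails — Rwu and Ruv but not Rwv.
(b): condition met.
(c): fails — Rba and Rae but not Rbe.
Valid on: (b).

(b)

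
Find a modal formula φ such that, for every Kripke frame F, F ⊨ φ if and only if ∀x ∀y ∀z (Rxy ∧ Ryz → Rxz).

□p → □□p

The condition is transitivity. The 4 schema □p → □□p defines it.
Suppose □p→□□p is valid. Take Rxy, Ryz and set V(p)={w : Rxw}. Then □p at x, so □□p at x, so □p at y, so p at z, i.e. Rxz.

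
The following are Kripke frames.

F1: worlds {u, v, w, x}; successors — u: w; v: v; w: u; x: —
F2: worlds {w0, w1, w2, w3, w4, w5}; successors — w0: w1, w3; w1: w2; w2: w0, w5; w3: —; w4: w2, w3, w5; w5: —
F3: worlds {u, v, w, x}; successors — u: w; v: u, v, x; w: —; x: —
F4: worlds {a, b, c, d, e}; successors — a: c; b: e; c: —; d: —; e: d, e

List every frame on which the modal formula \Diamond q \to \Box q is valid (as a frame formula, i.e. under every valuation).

F1

Frame correspondent (Sahlqvist): \forall x \forall y \forall z (Rxy \wedge Rxz \to y = z) — i.e. partial functionality.
F1: condition met.
F2: fails — w0 sees both w1 and w3.
F3: fails — v sees both u and v.
F4: fails — e sees both d and e.
Valid on: F1.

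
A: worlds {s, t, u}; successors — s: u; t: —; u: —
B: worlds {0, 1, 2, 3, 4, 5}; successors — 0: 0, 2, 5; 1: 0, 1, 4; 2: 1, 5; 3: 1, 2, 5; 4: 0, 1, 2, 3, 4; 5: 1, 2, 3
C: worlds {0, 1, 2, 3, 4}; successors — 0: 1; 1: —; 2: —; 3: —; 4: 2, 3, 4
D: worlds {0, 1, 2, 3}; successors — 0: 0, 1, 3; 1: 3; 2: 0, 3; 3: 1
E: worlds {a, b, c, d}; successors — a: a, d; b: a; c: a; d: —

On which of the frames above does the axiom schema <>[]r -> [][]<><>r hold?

A, B

Frame correspondent (Sahlqvist): forall x forall y forall z ((xRy & x R^2 z) -> exists w (yRw & z R^2 w)) — i.e. a generalized confluence (Geach) condition.
A: holds.
B: holds.
C: fails — 4R2, 4R²2 but no w with 2Rw and 2R²w.
D: fails — 0R1, 0R²1 but no w with 1Rw and 1R²w.
E: fails — aRa, aR²d but no w with aRw and dR²w.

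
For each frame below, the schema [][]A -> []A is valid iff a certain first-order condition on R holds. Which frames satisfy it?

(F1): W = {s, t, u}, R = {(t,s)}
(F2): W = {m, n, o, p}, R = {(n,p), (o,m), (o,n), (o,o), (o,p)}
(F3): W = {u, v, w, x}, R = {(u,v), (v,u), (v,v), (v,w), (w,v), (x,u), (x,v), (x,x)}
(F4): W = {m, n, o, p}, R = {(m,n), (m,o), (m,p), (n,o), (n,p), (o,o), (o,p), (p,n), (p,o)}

(F3)

This is the axiom for density; its first-order frame correspondent is forall x forall y (Rxy -> exists z (Rxz & Rzy)).
(F1): fails — Rts but no z with Rtz and Rzs.
(F2): fails — Rnp but no z with Rnz and Rzp.
(F3): holds.
(F4): fails — Rpn but no z with Rpz and Rzn.
Valid on: (F3).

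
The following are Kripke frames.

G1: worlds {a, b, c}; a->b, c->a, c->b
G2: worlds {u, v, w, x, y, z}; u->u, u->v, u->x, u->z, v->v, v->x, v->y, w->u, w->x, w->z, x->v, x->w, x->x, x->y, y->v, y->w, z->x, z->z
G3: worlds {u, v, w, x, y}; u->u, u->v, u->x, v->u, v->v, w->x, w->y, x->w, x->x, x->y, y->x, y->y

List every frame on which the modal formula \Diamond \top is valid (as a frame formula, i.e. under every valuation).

This is the axiom for seriality; its first-order frame correspondent is \forall x \exists y Rxy.
G1: fails — world b has no successor.
G2: condition met.
G3: condition met.
Valid on: G2, G3.

G2, G3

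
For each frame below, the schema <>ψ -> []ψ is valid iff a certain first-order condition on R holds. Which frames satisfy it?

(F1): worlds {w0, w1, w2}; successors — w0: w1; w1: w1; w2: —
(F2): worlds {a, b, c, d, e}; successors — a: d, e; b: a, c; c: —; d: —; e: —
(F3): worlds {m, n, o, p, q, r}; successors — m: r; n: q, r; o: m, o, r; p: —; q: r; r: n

This is the axiom for partial functionality; its first-order frame correspondent is forall x forall y forall z (Rxy & Rxz -> y = z).
(F1): holds.
(F2): fails — a sees both d and e.
(F3): fails — n sees both q and r.

(F1)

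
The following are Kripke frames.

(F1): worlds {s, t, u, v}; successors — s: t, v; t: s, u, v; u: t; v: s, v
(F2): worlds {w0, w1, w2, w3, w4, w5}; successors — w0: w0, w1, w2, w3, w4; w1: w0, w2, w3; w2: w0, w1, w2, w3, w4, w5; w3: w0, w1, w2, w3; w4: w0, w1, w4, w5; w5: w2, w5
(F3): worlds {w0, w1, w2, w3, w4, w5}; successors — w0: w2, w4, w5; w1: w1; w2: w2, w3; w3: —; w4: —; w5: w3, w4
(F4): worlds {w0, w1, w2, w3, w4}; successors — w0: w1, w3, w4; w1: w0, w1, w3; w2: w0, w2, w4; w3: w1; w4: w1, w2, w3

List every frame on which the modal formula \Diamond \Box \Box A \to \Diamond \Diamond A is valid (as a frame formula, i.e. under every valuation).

(F1), (F2), (F4)

Frame correspondent (Sahlqvist): \forall x \forall y (xRy \to \exists w (y R^2 w \wedge x R^2 w)) — i.e. a generalized confluence (Geach) condition.
(F1): ✓.
(F2): ✓.
(F3): fails — w0Rw4 but no w with w4R²w and w0R²w.
(F4): ✓.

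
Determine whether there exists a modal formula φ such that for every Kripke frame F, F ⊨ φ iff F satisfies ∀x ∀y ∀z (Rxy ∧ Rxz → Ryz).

This is a Sahlqvist condition; the 5 axiom ◇q → □◇q defines it.
Suppose ◇q→□◇q is valid. Take Rxy, Rxz and set V(q)={y}. Then ◇q at x, so □◇q at x, so ◇q at z, so some w with Rzw has q; w=y, i.e. Rzy. By symmetry of the argument, Ryz.

Yes — defined by ◇q → □◇q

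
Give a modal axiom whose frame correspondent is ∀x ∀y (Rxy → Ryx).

ψ → □◇ψ

The condition is symmetry. The B schema ψ → □◇ψ defines it.
Suppose ψ→□◇ψ is valid. Take Rxy and set V(ψ)={x}. Then ψ at x, so □◇ψ at x, so ◇ψ at y, so some z with Ryz has ψ; z=x, i.e. Ryx.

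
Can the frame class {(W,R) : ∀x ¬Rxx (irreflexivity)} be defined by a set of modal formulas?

Any modally definable frame class is closed under surjective bounded morphisms.
The 4-cycle (worlds a,b,c,d with a→b→c→d→a) is irreflexive, and the map sending every world to a single reflexive point • is a surjective bounded morphism (forth: every edge maps to (•,•); back: every world has a successor). So any modal formula valid on the 4-cycle is also valid on the reflexive point, which is not irreflexive.
So the class is not modally definable.

No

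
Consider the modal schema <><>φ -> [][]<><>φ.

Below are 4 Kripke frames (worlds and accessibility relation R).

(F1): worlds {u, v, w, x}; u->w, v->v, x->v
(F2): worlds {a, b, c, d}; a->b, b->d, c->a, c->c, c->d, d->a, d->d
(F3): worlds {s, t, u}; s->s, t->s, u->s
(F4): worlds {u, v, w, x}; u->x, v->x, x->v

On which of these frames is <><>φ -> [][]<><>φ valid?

(F1), (F3), (F4)

This is the axiom for a generalized confluence (Geach) condition; its first-order frame correspondent is forall x forall y forall z ((x R^2 y & x R^2 z) -> exists w (y = w & z R^2 w)).
(F1): condition met.
(F2): fails — bR²a, bR²a but no w with a=w and aR²w.
(F3): condition met.
(F4): condition met.
Valid on: (F1), (F3), (F4).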